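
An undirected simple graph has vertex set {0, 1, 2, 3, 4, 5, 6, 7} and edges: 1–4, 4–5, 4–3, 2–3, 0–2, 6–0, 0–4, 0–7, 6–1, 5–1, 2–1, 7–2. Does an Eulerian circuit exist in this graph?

Yes

Degrees: 0:4, 1:4, 2:4, 3:2, 4:4, 5:2, 6:2, 7:2
All degrees are even and the non-isolated vertices are connected — an Eulerian circuit exists.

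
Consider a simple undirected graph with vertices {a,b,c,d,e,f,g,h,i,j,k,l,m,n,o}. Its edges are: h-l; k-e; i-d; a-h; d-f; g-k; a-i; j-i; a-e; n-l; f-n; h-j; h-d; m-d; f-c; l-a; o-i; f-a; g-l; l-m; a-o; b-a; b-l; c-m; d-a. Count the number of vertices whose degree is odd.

Degrees: a:8, b:2, c:2, d:5, e:2, f:4, g:2, h:4, i:4, j:2, k:2, l:6, m:3, n:2, o:2
Odd-degree vertices: d, m.

2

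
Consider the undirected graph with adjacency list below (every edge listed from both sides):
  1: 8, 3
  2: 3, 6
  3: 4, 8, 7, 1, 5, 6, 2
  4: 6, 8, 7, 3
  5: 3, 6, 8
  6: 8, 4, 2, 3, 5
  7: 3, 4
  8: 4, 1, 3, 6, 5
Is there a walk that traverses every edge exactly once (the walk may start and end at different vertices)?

Degrees: 1:2, 2:2, 3:7, 4:4, 5:3, 6:5, 7:2, 8:5
Odd-degree vertices: 3, 5, 6, 8 (4 total).
An Eulerian trail requires 0 or 2 odd-degree vertices; here there are 4.

No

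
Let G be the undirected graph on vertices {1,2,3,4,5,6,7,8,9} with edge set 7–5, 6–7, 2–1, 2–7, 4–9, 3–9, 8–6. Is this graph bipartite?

Yes

Partition the vertices as {2, 5, 6, 9} vs {1, 3, 4, 7, 8}. Each listed edge has one endpoint in each part, so the graph is bipartite.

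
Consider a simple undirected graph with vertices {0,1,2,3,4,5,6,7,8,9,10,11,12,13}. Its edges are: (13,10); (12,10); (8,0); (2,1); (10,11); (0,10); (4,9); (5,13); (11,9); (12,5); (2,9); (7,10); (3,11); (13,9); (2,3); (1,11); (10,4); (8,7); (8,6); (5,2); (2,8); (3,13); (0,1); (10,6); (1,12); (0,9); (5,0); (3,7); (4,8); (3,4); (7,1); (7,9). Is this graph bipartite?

Yes

A valid 2-coloring puts {1, 3, 5, 8, 9, 10} on one side and {0, 2, 4, 6, 7, 11, 12, 13} on the other; every edge crosses between the two sides.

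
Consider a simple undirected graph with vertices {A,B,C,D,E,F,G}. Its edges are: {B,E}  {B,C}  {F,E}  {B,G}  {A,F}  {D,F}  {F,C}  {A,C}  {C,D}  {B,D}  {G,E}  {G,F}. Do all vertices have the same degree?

Degrees: A:2, B:4, C:4, D:3, E:3, F:5, G:3
Vertex A has degree 2 while F has degree 5, so the graph is not regular.

No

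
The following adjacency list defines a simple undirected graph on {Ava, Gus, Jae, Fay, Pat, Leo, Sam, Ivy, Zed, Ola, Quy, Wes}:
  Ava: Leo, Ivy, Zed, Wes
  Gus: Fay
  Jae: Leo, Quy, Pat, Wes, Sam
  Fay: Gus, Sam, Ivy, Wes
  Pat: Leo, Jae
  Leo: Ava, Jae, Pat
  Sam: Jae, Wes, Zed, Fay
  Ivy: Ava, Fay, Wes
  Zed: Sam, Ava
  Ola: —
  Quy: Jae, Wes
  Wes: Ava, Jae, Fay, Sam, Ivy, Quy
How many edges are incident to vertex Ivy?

3

Neighbors of Ivy: Ava, Fay, Wes.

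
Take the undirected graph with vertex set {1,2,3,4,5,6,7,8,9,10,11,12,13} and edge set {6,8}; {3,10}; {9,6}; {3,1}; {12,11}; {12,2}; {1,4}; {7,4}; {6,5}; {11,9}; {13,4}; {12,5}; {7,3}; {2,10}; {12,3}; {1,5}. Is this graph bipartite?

No

11-9-6-5-12-11 is an odd cycle (length 5), and a bipartite graph can contain only even cycles.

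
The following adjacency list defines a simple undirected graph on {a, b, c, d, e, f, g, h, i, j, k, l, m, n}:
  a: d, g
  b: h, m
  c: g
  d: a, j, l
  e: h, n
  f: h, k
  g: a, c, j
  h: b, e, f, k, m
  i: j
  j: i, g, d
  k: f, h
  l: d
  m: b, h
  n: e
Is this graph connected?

No

Component: {a, c, d, g, i, j, l}
Component: {b, e, f, h, k, m, n}
No edge joins these 2 groups, so the graph is disconnected.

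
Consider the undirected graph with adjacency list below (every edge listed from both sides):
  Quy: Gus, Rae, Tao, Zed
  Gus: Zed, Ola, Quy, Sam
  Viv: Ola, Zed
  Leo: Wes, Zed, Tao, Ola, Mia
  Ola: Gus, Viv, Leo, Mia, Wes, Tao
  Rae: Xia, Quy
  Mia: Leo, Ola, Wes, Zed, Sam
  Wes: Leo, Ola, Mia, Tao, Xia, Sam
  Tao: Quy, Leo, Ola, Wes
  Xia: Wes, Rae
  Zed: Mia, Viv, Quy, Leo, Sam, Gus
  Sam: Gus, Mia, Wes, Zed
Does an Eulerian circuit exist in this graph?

Degrees: Quy:4, Gus:4, Viv:2, Leo:5, Ola:6, Rae:2, Mia:5, Wes:6, Tao:4, Xia:2, Zed:6, Sam:4
Vertices with odd degree: Leo, Mia. An Eulerian circuit requires all degrees even.

No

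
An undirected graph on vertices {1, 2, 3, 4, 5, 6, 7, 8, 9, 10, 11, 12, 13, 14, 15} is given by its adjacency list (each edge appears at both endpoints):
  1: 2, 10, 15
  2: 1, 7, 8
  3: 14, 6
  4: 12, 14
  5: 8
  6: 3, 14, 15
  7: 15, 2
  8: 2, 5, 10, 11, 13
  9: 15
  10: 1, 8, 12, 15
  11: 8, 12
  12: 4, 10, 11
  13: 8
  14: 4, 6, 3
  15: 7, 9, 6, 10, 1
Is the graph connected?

A breadth-first search from 1 visits 1, 2, 15, 10, 8, 7, 9, 6, 12, 5, 11, 13, 3, 14, 4 — all 15 vertices — so the graph is connected.

Yes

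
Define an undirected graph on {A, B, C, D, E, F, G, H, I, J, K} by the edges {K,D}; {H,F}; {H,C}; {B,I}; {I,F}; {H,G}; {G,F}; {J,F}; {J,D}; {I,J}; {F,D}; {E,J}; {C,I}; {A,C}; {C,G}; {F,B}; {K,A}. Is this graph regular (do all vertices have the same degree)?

Degrees: A:2, B:2, C:4, D:3, E:1, F:6, G:3, H:3, I:4, J:4, K:2
Degrees are not all equal (e.g. deg(E)=1 but deg(F)=6); not regular.

No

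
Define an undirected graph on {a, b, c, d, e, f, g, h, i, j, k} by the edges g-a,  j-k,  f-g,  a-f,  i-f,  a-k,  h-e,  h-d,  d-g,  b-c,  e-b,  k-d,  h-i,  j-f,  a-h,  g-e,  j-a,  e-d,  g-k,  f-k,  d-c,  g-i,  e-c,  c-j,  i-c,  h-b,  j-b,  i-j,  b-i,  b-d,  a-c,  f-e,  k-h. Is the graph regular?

Yes

Degrees: a:6, b:6, c:6, d:6, e:6, f:6, g:6, h:6, i:6, j:6, k:6
All degrees equal 6; the graph is regular.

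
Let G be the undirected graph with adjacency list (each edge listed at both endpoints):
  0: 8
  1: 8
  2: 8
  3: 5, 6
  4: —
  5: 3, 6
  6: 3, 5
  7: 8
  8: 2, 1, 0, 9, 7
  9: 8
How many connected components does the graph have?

3

Component: {4}
Component: {3, 5, 6}
Component: {0, 1, 2, 7, 8, 9}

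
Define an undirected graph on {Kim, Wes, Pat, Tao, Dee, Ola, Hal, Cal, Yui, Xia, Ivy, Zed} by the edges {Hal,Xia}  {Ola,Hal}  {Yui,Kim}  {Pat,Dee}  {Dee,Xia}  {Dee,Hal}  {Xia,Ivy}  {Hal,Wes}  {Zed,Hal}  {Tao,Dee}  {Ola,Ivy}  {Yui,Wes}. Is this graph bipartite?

No

Xia-Dee-Hal-Xia is an odd cycle (length 3), and a bipartite graph can contain only even cycles.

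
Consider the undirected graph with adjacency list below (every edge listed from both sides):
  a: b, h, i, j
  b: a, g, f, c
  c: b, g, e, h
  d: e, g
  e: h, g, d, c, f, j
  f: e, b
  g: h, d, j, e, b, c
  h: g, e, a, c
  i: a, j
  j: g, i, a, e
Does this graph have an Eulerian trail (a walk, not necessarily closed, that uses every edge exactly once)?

Degrees: a:4, b:4, c:4, d:2, e:6, f:2, g:6, h:4, i:2, j:4
Odd-degree vertices: none (0 total).
With 0 odd-degree vertices and all edges in one connected piece, an Eulerian trail exists.

Yes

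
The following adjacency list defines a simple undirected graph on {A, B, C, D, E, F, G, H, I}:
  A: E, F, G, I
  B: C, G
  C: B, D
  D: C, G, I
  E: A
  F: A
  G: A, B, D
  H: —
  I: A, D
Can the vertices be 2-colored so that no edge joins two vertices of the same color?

Yes

Partition the vertices as {C, E, F, G, H, I} vs {A, B, D}. Each listed edge has one endpoint in each part, so the graph is bipartite.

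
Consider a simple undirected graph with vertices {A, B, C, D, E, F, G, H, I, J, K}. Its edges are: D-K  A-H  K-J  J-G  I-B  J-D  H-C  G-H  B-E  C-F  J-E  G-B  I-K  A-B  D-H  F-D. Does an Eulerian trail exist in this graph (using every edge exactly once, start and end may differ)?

Degrees: A:2, B:4, C:2, D:4, E:2, F:2, G:3, H:4, I:2, J:4, K:3
Odd-degree vertices: G, K (2 total).
The non-isolated vertices are connected and exactly 2 have odd degree, so an Eulerian trail exists (from G to K).

Yes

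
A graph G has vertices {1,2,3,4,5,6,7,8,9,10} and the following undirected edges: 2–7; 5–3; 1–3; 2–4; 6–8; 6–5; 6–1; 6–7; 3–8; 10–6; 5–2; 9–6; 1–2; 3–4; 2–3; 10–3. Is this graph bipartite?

The cycle 3-4-2-3 has length 3, which is odd, so the graph is not bipartite.

No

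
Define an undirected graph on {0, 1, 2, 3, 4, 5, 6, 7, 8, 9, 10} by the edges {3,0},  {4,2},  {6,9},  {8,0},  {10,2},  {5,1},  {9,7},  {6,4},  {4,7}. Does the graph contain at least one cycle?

Yes

The graph has 11 vertices, 9 edges, and 3 connected components.
One cycle is 4-6-9-7-4.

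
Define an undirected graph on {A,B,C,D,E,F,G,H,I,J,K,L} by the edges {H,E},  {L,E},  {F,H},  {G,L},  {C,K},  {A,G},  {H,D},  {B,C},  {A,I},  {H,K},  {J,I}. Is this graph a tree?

|V| = 12, |E| = 11.
It is connected with exactly 11 edges, hence acyclic — it is a tree.

Yes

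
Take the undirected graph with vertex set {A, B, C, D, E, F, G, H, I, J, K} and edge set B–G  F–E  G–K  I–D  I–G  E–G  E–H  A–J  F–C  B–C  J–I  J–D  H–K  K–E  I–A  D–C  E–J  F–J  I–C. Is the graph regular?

Degrees: A:2, B:2, C:4, D:3, E:5, F:3, G:4, H:2, I:5, J:5, K:3
Vertex A has degree 2 while E has degree 5, so the graph is not regular.

No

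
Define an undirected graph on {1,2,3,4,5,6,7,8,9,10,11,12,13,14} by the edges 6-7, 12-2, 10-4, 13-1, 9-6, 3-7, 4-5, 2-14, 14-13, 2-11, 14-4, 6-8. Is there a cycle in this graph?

|V| = 14, |E| = 12, number of components = 2.
Since 12 = 14 - 2, the graph is a forest and contains no cycle.

No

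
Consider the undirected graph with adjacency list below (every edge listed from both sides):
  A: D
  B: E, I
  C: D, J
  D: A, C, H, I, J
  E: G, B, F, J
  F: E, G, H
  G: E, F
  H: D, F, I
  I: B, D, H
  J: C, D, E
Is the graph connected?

Starting from A and exploring outward reaches every vertex (A, D, J, H, C, I, E, F, B, G); the graph is connected.

Yes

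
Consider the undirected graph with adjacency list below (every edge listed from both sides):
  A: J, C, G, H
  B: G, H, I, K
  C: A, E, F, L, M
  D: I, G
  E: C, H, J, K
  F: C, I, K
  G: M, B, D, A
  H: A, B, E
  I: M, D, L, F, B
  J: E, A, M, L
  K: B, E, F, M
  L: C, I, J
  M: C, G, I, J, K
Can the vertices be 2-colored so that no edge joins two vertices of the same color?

Yes

Color {C, G, H, I, J, K} black and {A, B, D, E, F, L, M} white. No edge joins two same-colored vertices, so the graph is bipartite.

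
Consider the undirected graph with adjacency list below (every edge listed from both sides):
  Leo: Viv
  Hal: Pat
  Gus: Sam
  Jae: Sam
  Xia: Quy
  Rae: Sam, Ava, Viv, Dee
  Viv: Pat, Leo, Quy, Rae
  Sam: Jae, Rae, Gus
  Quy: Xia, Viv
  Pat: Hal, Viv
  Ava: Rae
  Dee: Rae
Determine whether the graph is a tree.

The graph has 12 vertices and 11 edges.
It is connected with exactly 11 edges, hence acyclic — it is a tree.

Yes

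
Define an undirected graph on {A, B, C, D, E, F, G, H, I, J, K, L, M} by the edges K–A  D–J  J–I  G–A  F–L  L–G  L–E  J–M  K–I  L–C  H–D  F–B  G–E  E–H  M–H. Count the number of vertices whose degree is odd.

Degrees: A:2, B:1, C:1, D:2, E:3, F:2, G:3, H:3, I:2, J:3, K:2, L:4, M:2
Odd-degree vertices: B, C, E, G, H, J.

6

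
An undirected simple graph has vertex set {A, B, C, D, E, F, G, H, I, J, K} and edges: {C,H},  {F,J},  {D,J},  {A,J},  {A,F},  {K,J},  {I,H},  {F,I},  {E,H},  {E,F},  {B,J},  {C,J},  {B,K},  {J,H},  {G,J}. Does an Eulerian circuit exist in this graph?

No

Degrees: A:2, B:2, C:2, D:1, E:2, F:4, G:1, H:4, I:2, J:8, K:2
D, G have odd degree; an Eulerian circuit needs every degree to be even, so none exists.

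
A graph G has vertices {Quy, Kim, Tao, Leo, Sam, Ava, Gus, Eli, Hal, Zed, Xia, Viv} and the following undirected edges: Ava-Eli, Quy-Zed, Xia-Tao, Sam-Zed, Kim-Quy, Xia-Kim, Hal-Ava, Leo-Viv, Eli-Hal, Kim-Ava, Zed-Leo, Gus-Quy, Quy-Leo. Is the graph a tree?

No

The graph has 12 vertices and 13 edges.
Connected but with 13 > 11 edges, so it has a cycle and is not a tree.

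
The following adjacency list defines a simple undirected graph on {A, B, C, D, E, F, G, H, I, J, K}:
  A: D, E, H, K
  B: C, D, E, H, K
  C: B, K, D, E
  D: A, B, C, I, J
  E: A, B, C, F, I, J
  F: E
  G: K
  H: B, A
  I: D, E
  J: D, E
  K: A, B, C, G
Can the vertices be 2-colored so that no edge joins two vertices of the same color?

No

The cycle C-B-K-C has length 3, which is odd, so the graph is not bipartite.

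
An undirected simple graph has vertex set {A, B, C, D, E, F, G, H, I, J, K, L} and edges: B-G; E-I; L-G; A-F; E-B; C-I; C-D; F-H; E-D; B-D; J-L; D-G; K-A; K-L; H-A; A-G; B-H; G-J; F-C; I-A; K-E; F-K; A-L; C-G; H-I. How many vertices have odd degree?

0

Degrees: A:6, B:4, C:4, D:4, E:4, F:4, G:6, H:4, I:4, J:2, K:4, L:4
Odd-degree vertices: none.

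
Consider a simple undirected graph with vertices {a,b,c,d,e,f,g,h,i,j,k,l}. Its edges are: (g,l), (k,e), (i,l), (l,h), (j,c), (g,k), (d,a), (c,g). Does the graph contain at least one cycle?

The graph has 12 vertices, 8 edges, and 4 connected components.
Since 8 = 12 - 4, the graph is a forest and contains no cycle.

No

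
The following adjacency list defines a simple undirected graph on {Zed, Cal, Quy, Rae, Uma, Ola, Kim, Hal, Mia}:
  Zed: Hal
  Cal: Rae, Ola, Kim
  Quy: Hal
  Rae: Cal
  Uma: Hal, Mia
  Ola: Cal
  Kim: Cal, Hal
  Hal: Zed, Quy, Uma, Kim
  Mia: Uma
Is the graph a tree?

Yes

|V| = 9, |E| = 8.
Connected and |E| = |V| - 1, which characterizes a tree.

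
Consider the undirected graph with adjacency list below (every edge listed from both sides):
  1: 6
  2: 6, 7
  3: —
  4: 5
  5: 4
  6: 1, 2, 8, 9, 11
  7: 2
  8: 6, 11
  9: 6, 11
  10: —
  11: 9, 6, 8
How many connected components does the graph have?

Component: {3}
Component: {10}
Component: {4, 5}
Component: {1, 2, 6, 7, 8, 9, 11}

4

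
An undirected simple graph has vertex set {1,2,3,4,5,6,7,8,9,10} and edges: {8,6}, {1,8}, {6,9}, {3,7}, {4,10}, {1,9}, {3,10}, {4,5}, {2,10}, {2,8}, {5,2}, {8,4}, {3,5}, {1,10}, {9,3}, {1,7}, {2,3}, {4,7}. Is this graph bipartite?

No

3-2-10-3 is an odd cycle (length 3), and a bipartite graph can contain only even cycles.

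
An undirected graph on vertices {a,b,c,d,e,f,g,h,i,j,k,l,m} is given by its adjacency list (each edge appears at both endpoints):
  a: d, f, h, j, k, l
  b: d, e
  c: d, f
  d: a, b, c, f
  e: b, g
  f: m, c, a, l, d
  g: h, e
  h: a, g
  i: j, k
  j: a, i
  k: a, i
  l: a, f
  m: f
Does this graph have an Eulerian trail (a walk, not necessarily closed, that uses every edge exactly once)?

Yes

Degrees: a:6, b:2, c:2, d:4, e:2, f:5, g:2, h:2, i:2, j:2, k:2, l:2, m:1
Odd-degree vertices: f, m (2 total).
The non-isolated vertices are connected and exactly 2 have odd degree, so an Eulerian trail exists (from f to m).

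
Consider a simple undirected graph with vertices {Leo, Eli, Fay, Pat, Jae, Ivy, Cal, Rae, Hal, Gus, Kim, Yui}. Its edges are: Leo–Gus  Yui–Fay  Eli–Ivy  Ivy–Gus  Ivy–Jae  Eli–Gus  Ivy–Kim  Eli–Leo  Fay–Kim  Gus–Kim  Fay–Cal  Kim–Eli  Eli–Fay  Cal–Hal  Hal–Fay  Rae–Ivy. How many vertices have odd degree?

Degrees: Leo:2, Eli:5, Fay:5, Pat:0, Jae:1, Ivy:5, Cal:2, Rae:1, Hal:2, Gus:4, Kim:4, Yui:1
Odd-degree vertices: Eli, Fay, Jae, Ivy, Rae, Yui.

6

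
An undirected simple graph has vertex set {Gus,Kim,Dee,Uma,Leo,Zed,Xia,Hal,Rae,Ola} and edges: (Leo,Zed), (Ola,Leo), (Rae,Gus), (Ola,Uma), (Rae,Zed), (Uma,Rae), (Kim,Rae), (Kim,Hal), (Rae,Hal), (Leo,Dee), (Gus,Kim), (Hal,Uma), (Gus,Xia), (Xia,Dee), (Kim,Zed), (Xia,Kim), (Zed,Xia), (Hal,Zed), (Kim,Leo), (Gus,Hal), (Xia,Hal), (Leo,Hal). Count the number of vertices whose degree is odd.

6

Degrees: Gus:4, Kim:6, Dee:2, Uma:3, Leo:5, Zed:5, Xia:5, Hal:7, Rae:5, Ola:2
Odd-degree vertices: Uma, Leo, Zed, Xia, Hal, Rae.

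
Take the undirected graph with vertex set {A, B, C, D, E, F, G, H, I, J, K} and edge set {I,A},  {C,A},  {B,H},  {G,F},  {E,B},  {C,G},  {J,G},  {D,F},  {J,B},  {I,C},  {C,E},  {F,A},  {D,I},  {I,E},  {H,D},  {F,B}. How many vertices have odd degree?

4

Degrees: A:3, B:4, C:4, D:3, E:3, F:4, G:3, H:2, I:4, J:2, K:0
Odd-degree vertices: A, D, E, G.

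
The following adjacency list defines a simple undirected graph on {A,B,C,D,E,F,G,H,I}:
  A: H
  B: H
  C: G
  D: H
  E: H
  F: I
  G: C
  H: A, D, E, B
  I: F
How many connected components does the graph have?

Component: {C, G}
Component: {F, I}
Component: {A, B, D, E, H}

3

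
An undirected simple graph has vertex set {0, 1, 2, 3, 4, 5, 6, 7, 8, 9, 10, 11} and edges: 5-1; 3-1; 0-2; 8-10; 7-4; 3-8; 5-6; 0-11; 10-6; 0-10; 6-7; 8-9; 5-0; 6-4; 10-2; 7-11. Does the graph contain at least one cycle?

Yes

|V| = 12, |E| = 16, number of components = 1.
One cycle is 10-8-3-1-5-6-10.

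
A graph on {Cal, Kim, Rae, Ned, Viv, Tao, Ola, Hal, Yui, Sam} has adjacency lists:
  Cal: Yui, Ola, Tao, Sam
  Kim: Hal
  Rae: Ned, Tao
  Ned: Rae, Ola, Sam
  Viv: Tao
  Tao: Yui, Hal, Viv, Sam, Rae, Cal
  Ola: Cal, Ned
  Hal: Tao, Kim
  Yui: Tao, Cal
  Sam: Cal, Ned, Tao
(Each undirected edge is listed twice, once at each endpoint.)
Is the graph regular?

Degrees: Cal:4, Kim:1, Rae:2, Ned:3, Viv:1, Tao:6, Ola:2, Hal:2, Yui:2, Sam:3
Degrees are not all equal (e.g. deg(Kim)=1 but deg(Tao)=6); not regular.

No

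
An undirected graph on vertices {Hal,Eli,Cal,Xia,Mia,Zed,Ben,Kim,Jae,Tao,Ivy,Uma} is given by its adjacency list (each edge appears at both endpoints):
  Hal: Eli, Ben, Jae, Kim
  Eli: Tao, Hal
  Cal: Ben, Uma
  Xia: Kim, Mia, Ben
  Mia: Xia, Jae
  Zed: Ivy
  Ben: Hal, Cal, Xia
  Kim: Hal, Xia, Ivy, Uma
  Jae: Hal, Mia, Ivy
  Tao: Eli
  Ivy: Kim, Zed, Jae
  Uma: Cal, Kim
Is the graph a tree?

The graph has 12 vertices and 15 edges.
Connected but with 15 > 11 edges, so it has a cycle and is not a tree.

No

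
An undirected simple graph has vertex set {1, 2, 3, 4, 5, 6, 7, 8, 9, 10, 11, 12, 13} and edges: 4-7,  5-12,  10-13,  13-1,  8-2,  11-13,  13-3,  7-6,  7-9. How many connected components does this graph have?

4

Component: {2, 8}
Component: {5, 12}
Component: {4, 6, 7, 9}
Component: {1, 3, 10, 11, 13}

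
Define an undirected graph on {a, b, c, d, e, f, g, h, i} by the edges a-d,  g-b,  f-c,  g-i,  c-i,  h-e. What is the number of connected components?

3

Component: {a, d}
Component: {e, h}
Component: {b, c, f, g, i}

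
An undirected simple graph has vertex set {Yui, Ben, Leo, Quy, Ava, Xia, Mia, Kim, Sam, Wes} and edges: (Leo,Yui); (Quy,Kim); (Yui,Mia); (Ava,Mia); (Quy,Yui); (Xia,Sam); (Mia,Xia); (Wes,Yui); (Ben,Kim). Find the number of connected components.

Component: {Yui, Ben, Leo, Quy, Ava, Xia, Mia, Kim, Sam, Wes}

1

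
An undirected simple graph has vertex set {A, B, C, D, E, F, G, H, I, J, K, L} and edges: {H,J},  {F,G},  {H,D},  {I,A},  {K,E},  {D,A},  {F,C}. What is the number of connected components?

Component: {B}
Component: {L}
Component: {E, K}
Component: {C, F, G}
Component: {A, D, H, I, J}

5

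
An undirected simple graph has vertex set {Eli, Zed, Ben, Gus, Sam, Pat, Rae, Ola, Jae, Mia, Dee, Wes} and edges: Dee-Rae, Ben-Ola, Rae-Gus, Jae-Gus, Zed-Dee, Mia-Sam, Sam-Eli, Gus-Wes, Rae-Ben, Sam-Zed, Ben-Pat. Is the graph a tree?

|V| = 12, |E| = 11.
It is connected with exactly 11 edges, hence acyclic — it is a tree.

Yes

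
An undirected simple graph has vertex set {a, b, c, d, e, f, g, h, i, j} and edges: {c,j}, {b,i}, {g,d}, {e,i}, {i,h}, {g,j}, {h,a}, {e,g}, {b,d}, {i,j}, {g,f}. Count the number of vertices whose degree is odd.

Degrees: a:1, b:2, c:1, d:2, e:2, f:1, g:4, h:2, i:4, j:3
Odd-degree vertices: a, c, f, j.

4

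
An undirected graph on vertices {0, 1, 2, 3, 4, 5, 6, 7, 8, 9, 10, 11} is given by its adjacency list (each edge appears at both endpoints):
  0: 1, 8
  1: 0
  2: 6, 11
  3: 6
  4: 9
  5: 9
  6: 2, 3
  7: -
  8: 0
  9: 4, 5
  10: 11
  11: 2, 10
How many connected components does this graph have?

4

Component: {7}
Component: {0, 1, 8}
Component: {4, 5, 9}
Component: {2, 3, 6, 10, 11}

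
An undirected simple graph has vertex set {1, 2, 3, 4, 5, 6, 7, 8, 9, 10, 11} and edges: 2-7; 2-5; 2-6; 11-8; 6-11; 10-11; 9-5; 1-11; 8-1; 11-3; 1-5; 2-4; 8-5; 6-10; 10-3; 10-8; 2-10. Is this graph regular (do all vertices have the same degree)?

Degrees: 1:3, 2:5, 3:2, 4:1, 5:4, 6:3, 7:1, 8:4, 9:1, 10:5, 11:5
Vertex 4 has degree 1 while 2 has degree 5, so the graph is not regular.

No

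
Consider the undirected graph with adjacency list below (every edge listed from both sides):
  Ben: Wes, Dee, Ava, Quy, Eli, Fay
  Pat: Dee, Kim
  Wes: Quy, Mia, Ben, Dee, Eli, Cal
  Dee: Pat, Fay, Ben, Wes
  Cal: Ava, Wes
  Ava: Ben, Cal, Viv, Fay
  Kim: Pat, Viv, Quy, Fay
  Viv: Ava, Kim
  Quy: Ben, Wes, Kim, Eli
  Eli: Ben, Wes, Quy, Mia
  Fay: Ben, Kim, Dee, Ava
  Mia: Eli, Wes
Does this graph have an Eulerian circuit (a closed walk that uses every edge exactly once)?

Degrees: Ben:6, Pat:2, Wes:6, Dee:4, Cal:2, Ava:4, Kim:4, Viv:2, Quy:4, Eli:4, Fay:4, Mia:2
Every vertex has even degree and the edges form a single connected piece, so an Eulerian circuit exists.

Yes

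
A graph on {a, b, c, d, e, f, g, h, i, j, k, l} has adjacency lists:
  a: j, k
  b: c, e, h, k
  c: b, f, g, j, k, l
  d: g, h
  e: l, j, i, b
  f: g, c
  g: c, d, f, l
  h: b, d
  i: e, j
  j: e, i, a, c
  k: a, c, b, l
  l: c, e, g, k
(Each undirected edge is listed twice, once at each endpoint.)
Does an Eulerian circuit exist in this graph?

Yes

Degrees: a:2, b:4, c:6, d:2, e:4, f:2, g:4, h:2, i:2, j:4, k:4, l:4
All degrees are even and the non-isolated vertices are connected — an Eulerian circuit exists.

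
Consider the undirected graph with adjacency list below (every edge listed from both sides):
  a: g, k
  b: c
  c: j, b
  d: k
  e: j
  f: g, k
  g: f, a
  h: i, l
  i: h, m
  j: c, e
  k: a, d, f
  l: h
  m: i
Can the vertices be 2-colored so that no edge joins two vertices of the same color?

A valid 2-coloring puts {c, e, g, i, k, l} on one side and {a, b, d, f, h, j, m} on the other; every edge crosses between the two sides.

Yes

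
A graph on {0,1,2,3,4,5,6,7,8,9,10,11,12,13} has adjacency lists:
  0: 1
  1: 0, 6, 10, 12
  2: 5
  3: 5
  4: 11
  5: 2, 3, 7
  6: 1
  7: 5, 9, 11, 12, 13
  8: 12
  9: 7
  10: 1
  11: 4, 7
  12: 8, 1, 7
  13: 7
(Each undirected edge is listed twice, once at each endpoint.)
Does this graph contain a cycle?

No

The graph has 14 vertices, 13 edges, and 1 connected component.
A forest on 14 vertices with 1 component has exactly 13 edges, which matches — so no cycle.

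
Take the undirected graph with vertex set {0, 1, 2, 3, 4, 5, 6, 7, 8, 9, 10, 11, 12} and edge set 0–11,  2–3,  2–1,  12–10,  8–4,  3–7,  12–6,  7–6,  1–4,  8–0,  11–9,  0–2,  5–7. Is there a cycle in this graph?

|V| = 13, |E| = 13, number of components = 1.
Since 13 > 13 - 1, a cycle must exist; for instance 0-2-1-4-8-0.

Yes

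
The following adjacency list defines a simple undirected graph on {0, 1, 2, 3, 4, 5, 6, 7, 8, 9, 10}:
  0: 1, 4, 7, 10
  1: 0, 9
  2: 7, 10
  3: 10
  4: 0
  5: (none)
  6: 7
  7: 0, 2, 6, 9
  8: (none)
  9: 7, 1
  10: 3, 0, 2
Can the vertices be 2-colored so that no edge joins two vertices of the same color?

A valid 2-coloring puts {1, 4, 5, 7, 8, 10} on one side and {0, 2, 3, 6, 9} on the other; every edge crosses between the two sides.

Yes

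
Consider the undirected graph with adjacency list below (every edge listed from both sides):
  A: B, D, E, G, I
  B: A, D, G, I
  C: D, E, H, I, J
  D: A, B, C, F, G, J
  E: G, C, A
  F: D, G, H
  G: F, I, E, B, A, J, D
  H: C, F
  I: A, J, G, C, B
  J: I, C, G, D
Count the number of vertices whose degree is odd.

6

Degrees: A:5, B:4, C:5, D:6, E:3, F:3, G:7, H:2, I:5, J:4
Odd-degree vertices: A, C, E, F, G, I.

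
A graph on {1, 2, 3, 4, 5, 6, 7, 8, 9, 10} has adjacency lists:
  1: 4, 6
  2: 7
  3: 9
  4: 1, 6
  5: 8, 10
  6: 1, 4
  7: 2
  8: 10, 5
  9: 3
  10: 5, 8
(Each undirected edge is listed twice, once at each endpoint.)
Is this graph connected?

No

Component: {2, 7}
Component: {3, 9}
Component: {1, 4, 6}
Component: {5, 8, 10}
There are 4 separate components, so the graph is not connected.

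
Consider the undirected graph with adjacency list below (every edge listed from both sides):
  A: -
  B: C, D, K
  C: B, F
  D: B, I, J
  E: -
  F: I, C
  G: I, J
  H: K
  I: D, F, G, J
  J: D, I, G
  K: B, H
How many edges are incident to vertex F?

Neighbors of F: C, I.

2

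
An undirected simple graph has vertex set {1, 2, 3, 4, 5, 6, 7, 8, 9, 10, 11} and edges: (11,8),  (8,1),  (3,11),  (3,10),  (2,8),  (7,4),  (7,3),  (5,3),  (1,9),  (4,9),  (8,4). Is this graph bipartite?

The cycle 8-4-7-3-11-8 has length 5, which is odd, so the graph is not bipartite.

No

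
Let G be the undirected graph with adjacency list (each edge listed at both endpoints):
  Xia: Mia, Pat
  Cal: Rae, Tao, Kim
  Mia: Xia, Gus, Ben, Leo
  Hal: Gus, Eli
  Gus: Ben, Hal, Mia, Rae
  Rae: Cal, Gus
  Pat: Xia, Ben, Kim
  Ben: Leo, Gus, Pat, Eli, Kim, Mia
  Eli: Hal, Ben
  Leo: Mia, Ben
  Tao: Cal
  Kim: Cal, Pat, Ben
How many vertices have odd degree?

Degrees: Xia:2, Cal:3, Mia:4, Hal:2, Gus:4, Rae:2, Pat:3, Ben:6, Eli:2, Leo:2, Tao:1, Kim:3
Odd-degree vertices: Cal, Pat, Tao, Kim.

4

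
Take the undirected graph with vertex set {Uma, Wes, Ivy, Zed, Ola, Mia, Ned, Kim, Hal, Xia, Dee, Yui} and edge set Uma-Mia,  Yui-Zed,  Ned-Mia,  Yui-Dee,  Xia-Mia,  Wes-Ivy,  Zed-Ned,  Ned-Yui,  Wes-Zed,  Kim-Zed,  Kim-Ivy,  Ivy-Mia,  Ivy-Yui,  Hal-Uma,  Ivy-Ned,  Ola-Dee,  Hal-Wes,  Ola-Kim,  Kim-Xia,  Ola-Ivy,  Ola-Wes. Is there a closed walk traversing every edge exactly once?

Degrees: Uma:2, Wes:4, Ivy:6, Zed:4, Ola:4, Mia:4, Ned:4, Kim:4, Hal:2, Xia:2, Dee:2, Yui:4
Every vertex has even degree and the edges form a single connected piece, so an Eulerian circuit exists.

Yes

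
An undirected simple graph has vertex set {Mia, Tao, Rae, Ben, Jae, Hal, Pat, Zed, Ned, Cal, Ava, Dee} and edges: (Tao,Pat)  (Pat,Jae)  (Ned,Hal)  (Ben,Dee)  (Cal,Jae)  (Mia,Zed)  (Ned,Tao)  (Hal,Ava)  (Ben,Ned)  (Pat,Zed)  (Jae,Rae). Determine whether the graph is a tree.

Yes

The graph has 12 vertices and 11 edges.
Connected and |E| = |V| - 1, which characterizes a tree.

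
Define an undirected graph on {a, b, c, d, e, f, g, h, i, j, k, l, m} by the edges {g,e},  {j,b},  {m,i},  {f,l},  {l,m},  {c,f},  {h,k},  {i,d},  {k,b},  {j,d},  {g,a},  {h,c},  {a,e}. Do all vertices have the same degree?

Yes

Degrees: a:2, b:2, c:2, d:2, e:2, f:2, g:2, h:2, i:2, j:2, k:2, l:2, m:2
All degrees equal 2; the graph is regular.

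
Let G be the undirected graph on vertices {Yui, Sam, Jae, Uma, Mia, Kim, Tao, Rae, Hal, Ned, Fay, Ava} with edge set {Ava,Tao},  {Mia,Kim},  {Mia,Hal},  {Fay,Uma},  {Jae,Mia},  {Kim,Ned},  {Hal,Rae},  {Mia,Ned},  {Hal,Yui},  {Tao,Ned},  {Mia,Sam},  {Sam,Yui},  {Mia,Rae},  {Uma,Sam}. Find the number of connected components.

Component: {Yui, Sam, Jae, Uma, Mia, Kim, Tao, Rae, Hal, Ned, Fay, Ava}

1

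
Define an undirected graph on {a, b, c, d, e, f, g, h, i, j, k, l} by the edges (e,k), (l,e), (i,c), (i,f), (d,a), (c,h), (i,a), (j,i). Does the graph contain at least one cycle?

The graph has 12 vertices, 8 edges, and 4 connected components.
Since 8 = 12 - 4, the graph is a forest and contains no cycle.

No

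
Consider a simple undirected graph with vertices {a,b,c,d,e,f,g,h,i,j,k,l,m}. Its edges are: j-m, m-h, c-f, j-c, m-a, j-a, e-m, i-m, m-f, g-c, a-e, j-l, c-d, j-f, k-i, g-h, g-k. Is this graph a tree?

No

|V| = 13, |E| = 17.
It splits into 2 components, so it cannot be a tree.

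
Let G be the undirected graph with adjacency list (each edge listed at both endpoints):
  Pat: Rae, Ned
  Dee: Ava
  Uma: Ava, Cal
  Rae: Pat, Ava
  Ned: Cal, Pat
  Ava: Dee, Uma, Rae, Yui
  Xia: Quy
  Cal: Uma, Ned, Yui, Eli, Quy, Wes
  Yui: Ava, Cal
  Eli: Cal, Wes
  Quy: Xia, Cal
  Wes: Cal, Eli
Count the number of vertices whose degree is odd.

Degrees: Pat:2, Dee:1, Uma:2, Rae:2, Ned:2, Ava:4, Xia:1, Cal:6, Yui:2, Eli:2, Quy:2, Wes:2
Odd-degree vertices: Dee, Xia.

2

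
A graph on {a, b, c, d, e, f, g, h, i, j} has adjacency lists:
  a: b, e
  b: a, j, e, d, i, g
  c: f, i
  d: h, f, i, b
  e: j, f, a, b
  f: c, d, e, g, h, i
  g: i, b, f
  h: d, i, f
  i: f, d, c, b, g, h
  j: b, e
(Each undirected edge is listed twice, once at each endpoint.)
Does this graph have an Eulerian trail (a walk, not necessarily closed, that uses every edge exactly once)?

Degrees: a:2, b:6, c:2, d:4, e:4, f:6, g:3, h:3, i:6, j:2
Odd-degree vertices: g, h (2 total).
The non-isolated vertices are connected and exactly 2 have odd degree, so an Eulerian trail exists (from g to h).

Yes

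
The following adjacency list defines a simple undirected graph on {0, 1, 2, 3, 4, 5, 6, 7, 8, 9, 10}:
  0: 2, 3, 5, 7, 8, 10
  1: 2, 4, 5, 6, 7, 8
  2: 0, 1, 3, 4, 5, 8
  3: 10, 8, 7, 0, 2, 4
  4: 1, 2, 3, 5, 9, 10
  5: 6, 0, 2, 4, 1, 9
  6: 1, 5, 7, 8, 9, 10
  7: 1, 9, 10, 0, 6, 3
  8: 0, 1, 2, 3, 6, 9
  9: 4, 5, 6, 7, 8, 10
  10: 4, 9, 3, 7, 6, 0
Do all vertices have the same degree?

Yes

Degrees: 0:6, 1:6, 2:6, 3:6, 4:6, 5:6, 6:6, 7:6, 8:6, 9:6, 10:6
Every vertex has degree 6, so the graph is 6-regular.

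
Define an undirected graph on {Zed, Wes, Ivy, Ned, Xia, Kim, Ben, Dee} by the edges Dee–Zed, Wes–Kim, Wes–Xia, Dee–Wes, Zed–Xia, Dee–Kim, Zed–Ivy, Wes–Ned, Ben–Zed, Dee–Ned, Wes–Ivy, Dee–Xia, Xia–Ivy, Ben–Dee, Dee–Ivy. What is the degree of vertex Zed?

Neighbors of Zed: Ivy, Xia, Ben, Dee.

4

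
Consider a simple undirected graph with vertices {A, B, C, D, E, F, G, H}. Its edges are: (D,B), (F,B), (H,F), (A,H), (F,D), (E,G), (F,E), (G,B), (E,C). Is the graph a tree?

No

|V| = 8, |E| = 9.
Connected but with 9 > 7 edges, so it has a cycle and is not a tree.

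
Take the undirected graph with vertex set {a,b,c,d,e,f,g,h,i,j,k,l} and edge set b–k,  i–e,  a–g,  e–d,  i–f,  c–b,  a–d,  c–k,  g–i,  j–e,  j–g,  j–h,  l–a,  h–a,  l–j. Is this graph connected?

Component: {b, c, k}
Component: {a, d, e, f, g, h, i, j, l}
There are 2 separate components, so the graph is not connected.

No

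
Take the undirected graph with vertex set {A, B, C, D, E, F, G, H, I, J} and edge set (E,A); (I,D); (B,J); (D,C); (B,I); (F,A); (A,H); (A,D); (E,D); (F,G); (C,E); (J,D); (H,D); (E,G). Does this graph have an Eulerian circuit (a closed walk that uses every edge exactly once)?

Degrees: A:4, B:2, C:2, D:6, E:4, F:2, G:2, H:2, I:2, J:2
All degrees are even and the non-isolated vertices are connected — an Eulerian circuit exists.

Yes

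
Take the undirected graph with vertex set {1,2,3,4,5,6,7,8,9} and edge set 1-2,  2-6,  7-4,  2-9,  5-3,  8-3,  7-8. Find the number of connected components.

2

Component: {1, 2, 6, 9}
Component: {3, 4, 5, 7, 8}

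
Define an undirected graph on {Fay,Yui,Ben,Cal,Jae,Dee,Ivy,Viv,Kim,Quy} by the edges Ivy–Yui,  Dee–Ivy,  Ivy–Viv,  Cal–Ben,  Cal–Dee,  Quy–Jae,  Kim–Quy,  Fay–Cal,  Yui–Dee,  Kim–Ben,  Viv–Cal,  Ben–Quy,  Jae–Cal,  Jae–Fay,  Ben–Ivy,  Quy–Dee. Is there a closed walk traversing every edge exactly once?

Degrees: Fay:2, Yui:2, Ben:4, Cal:5, Jae:3, Dee:4, Ivy:4, Viv:2, Kim:2, Quy:4
Vertices with odd degree: Cal, Jae. An Eulerian circuit requires all degrees even.

No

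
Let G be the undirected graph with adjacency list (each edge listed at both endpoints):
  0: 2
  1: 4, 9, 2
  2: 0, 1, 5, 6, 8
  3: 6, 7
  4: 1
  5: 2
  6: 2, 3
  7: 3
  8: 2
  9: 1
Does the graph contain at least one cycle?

No

The graph has 10 vertices, 9 edges, and 1 connected component.
A forest on 10 vertices with 1 component has exactly 9 edges, which matches — so no cycle.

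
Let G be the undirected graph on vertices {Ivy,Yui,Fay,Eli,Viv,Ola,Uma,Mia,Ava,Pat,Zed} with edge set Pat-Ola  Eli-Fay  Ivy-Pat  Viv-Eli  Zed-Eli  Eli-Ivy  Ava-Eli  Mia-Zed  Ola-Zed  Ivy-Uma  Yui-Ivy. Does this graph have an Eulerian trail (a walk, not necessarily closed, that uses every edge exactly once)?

No

Degrees: Ivy:4, Yui:1, Fay:1, Eli:5, Viv:1, Ola:2, Uma:1, Mia:1, Ava:1, Pat:2, Zed:3
Odd-degree vertices: Yui, Fay, Eli, Viv, Uma, Mia, Ava, Zed (8 total).
With 8 odd-degree vertices (more than two), no single trail can use every edge.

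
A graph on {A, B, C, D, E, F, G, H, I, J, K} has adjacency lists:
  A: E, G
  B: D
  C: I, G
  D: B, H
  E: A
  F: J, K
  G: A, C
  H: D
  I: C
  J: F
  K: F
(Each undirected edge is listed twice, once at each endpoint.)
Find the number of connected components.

Component: {B, D, H}
Component: {F, J, K}
Component: {A, C, E, G, I}

3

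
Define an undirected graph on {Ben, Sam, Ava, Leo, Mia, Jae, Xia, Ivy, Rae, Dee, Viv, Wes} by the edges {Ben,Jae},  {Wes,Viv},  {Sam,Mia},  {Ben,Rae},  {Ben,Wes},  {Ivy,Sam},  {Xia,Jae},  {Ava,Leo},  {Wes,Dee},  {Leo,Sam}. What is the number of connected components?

Component: {Sam, Ava, Leo, Mia, Ivy}
Component: {Ben, Jae, Xia, Rae, Dee, Viv, Wes}

2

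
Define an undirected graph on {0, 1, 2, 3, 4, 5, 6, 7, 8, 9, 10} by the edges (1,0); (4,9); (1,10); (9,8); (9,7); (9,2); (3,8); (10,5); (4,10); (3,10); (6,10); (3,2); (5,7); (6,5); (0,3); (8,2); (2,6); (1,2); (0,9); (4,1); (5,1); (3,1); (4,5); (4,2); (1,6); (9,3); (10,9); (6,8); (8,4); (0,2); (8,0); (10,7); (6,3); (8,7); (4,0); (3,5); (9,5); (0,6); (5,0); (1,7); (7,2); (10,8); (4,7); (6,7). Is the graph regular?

Yes

Degrees: 0:8, 1:8, 2:8, 3:8, 4:8, 5:8, 6:8, 7:8, 8:8, 9:8, 10:8
Every vertex has degree 8, so the graph is 8-regular.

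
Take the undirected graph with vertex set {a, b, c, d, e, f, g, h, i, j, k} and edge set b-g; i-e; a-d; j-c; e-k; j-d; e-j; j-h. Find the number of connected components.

Component: {f}
Component: {b, g}
Component: {a, c, d, e, h, i, j, k}

3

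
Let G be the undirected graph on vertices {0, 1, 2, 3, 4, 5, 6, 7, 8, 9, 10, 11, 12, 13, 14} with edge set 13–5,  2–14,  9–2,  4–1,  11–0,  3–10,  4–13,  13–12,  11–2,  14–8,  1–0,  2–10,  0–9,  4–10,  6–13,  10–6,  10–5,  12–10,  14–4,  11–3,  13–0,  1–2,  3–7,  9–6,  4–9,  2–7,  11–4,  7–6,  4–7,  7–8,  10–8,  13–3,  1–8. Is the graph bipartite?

Yes

Partition the vertices as {1, 7, 9, 10, 11, 13, 14} vs {0, 2, 3, 4, 5, 6, 8, 12}. Each listed edge has one endpoint in each part, so the graph is bipartite.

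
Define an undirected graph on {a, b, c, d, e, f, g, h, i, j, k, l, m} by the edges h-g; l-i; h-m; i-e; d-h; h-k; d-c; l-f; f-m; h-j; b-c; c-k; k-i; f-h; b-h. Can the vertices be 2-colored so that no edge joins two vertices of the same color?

h-f-m-h is an odd cycle (length 3), and a bipartite graph can contain only even cycles.

No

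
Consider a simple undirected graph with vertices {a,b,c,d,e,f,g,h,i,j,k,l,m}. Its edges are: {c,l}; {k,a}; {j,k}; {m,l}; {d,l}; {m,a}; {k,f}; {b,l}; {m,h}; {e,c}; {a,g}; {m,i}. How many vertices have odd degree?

Degrees: a:3, b:1, c:2, d:1, e:1, f:1, g:1, h:1, i:1, j:1, k:3, l:4, m:4
Odd-degree vertices: a, b, d, e, f, g, h, i, j, k.

10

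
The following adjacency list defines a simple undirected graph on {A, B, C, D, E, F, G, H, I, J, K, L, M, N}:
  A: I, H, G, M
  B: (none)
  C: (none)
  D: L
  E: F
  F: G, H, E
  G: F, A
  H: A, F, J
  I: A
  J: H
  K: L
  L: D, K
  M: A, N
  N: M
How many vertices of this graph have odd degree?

Degrees: A:4, B:0, C:0, D:1, E:1, F:3, G:2, H:3, I:1, J:1, K:1, L:2, M:2, N:1
Odd-degree vertices: D, E, F, H, I, J, K, N.

8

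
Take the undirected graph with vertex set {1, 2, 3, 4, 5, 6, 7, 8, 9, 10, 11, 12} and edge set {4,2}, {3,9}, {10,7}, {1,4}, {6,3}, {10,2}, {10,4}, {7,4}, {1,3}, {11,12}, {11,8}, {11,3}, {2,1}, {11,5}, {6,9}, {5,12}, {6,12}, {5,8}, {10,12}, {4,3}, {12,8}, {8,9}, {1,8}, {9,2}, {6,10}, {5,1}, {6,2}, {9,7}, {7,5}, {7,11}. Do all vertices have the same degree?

Degrees: 1:5, 2:5, 3:5, 4:5, 5:5, 6:5, 7:5, 8:5, 9:5, 10:5, 11:5, 12:5
Every vertex has degree 5, so the graph is 5-regular.

Yes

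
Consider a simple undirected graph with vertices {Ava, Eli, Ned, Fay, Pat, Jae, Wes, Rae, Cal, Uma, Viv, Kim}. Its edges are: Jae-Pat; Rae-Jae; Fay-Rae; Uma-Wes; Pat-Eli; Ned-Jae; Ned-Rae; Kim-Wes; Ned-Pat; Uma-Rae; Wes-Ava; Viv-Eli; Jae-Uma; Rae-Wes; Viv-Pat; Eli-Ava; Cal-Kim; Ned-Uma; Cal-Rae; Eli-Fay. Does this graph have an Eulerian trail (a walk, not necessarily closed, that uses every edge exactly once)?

Yes

Degrees: Ava:2, Eli:4, Ned:4, Fay:2, Pat:4, Jae:4, Wes:4, Rae:6, Cal:2, Uma:4, Viv:2, Kim:2
Odd-degree vertices: none (0 total).
With 0 odd-degree vertices and all edges in one connected piece, an Eulerian trail exists.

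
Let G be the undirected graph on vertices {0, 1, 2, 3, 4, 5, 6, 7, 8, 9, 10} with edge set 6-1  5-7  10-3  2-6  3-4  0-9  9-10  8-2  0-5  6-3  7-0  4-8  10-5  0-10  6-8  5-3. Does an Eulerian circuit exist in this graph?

No

Degrees: 0:4, 1:1, 2:2, 3:4, 4:2, 5:4, 6:4, 7:2, 8:3, 9:2, 10:4
1, 8 have odd degree; an Eulerian circuit needs every degree to be even, so none exists.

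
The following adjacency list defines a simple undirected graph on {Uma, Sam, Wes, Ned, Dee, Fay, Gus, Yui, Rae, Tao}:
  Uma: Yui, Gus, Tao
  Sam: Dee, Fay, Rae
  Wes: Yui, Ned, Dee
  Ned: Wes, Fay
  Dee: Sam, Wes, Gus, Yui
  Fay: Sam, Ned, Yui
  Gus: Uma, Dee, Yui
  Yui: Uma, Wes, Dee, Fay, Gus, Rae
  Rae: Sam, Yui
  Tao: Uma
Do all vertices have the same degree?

No

Degrees: Uma:3, Sam:3, Wes:3, Ned:2, Dee:4, Fay:3, Gus:3, Yui:6, Rae:2, Tao:1
Degrees are not all equal (e.g. deg(Tao)=1 but deg(Yui)=6); not regular.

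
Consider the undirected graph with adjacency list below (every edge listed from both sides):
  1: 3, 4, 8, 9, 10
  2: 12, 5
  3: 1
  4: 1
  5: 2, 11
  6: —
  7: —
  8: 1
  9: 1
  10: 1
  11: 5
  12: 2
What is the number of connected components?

Component: {6}
Component: {7}
Component: {2, 5, 11, 12}
Component: {1, 3, 4, 8, 9, 10}

4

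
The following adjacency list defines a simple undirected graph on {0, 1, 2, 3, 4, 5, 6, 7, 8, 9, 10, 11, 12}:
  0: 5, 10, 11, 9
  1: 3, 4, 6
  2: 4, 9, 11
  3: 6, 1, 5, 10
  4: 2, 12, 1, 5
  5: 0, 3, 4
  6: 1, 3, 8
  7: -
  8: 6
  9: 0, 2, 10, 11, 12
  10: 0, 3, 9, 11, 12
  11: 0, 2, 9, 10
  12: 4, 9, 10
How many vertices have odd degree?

Degrees: 0:4, 1:3, 2:3, 3:4, 4:4, 5:3, 6:3, 7:0, 8:1, 9:5, 10:5, 11:4, 12:3
Odd-degree vertices: 1, 2, 5, 6, 8, 9, 10, 12.

8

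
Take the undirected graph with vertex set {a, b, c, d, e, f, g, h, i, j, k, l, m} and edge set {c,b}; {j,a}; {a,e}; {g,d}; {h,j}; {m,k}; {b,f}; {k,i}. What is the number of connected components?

5

Component: {l}
Component: {d, g}
Component: {b, c, f}
Component: {i, k, m}
Component: {a, e, h, j}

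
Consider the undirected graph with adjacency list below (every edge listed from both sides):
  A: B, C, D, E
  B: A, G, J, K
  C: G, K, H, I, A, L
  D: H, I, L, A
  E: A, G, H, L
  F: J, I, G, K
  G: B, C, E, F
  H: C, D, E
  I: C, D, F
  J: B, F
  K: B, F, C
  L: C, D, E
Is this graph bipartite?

A valid 2-coloring puts {B, C, D, E, F} on one side and {A, G, H, I, J, K, L} on the other; every edge crosses between the two sides.

Yes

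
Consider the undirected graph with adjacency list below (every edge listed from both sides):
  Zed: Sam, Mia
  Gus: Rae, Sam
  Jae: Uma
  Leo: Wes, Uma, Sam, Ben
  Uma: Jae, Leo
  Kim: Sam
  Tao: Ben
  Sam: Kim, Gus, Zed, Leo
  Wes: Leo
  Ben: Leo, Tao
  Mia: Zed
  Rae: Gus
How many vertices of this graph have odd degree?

Degrees: Zed:2, Gus:2, Jae:1, Leo:4, Uma:2, Kim:1, Tao:1, Sam:4, Wes:1, Ben:2, Mia:1, Rae:1
Odd-degree vertices: Jae, Kim, Tao, Wes, Mia, Rae.

6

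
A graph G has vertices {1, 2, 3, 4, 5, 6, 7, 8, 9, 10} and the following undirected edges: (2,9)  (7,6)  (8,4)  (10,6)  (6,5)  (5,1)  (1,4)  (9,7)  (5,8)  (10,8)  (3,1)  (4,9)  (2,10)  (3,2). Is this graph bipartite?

No

2-9-4-8-10-2 is an odd cycle (length 5), and a bipartite graph can contain only even cycles.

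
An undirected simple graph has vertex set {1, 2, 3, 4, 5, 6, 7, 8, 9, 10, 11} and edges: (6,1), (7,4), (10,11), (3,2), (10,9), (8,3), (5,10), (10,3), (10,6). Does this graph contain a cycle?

No

|V| = 11, |E| = 9, number of components = 2.
A forest on 11 vertices with 2 components has exactly 9 edges, which matches — so no cycle.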